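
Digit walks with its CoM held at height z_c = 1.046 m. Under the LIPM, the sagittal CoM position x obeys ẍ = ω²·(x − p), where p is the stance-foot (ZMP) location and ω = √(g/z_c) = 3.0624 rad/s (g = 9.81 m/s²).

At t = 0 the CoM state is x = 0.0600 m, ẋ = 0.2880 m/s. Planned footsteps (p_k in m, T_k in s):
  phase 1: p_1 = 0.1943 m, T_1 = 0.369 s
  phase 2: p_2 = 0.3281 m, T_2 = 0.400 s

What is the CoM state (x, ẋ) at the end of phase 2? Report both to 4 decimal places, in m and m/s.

phase 1: p=0.1943, T=0.369, ωT=1.130026, cosh=1.709380, sinh=1.386355; start (x,ẋ)=(0.060000, 0.288000) → end (x,ẋ)=(0.095108, -0.077879)
phase 2: p=0.3281, T=0.400, ωT=1.224960, cosh=1.848900, sinh=1.555130; start (x,ẋ)=(0.095108, -0.077879) → end (x,ẋ)=(-0.142226, -1.253597)

x = -0.1422, ẋ = -1.2536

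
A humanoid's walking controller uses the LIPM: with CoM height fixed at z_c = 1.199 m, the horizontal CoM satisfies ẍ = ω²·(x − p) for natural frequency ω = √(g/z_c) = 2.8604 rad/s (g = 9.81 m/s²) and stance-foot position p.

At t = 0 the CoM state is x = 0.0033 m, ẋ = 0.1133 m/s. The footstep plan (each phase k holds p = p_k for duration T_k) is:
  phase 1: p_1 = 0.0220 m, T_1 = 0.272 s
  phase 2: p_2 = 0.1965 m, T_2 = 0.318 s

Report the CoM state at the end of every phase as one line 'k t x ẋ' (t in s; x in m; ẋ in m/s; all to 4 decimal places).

1 0.2720 0.0314 0.1034
2 0.5900 -0.0042 -0.3422

phase 1: p=0.0220, T=0.272, ωT=0.778029, cosh=1.318243, sinh=0.858933; start (x,ẋ)=(0.003300, 0.113300) → end (x,ẋ)=(0.031371, 0.103413)
phase 2: p=0.1965, T=0.318, ωT=0.909607, cosh=1.443015, sinh=1.040332; start (x,ẋ)=(0.031371, 0.103413) → end (x,ẋ)=(-0.004172, -0.342159)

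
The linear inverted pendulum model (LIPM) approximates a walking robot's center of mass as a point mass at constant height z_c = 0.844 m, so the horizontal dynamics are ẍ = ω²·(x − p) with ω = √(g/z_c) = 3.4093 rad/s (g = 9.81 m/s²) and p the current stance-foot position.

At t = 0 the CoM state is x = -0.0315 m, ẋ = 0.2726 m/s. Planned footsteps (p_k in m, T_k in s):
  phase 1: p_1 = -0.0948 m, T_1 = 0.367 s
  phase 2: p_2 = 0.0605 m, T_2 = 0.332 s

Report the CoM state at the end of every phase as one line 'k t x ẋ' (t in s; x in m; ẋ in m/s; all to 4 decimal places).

1 0.3670 0.1531 0.8615
2 0.6990 0.5702 1.9137

phase 1: p=-0.0948, T=0.367, ωT=1.251213, cosh=1.890369, sinh=1.604211; start (x,ẋ)=(-0.031500, 0.272600) → end (x,ẋ)=(0.153129, 0.861517)
phase 2: p=0.0605, T=0.332, ωT=1.131888, cosh=1.711965, sinh=1.389541; start (x,ẋ)=(0.153129, 0.861517) → end (x,ẋ)=(0.570210, 1.913706)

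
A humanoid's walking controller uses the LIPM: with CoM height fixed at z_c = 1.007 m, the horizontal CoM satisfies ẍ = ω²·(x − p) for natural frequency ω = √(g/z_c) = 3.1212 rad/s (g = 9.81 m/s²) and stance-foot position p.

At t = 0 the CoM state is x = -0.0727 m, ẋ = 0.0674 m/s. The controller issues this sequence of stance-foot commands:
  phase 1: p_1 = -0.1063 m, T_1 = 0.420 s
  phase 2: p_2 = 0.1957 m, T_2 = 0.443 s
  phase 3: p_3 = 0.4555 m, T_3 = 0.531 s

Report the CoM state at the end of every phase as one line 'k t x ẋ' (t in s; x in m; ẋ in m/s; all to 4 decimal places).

phase 1: p=-0.1063, T=0.420, ωT=1.310904, cosh=1.989551, sinh=1.719975; start (x,ẋ)=(-0.072700, 0.067400) → end (x,ẋ)=(-0.002310, 0.314473)
phase 2: p=0.1957, T=0.443, ωT=1.382692, cosh=2.118259, sinh=1.867356; start (x,ẋ)=(-0.002310, 0.314473) → end (x,ẋ)=(-0.035592, -0.487941)
phase 3: p=0.4555, T=0.531, ωT=1.657357, cosh=2.718036, sinh=2.527394; start (x,ẋ)=(-0.035592, -0.487941) → end (x,ẋ)=(-1.274415, -5.200219)

1 0.4200 -0.0023 0.3145
2 0.8630 -0.0356 -0.4879
3 1.3940 -1.2744 -5.2002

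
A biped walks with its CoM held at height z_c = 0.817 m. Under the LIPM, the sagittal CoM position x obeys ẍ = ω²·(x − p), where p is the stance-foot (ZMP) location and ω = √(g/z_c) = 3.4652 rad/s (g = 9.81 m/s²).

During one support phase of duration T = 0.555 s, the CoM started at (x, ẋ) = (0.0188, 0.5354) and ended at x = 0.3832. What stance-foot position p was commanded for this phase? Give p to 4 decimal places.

p = 0.0801

ωT = 3.4652·0.555 = 1.923186; cosh(ωT) = 3.494433, sinh(ωT) = 3.348292
x(T) = p + (x₀−p)·cosh(ωT) + (ẋ₀/ω)·sinh(ωT) ⇒ p·(1 − cosh) = x(T) − x₀·cosh − (ẋ₀/ω)·sinh
numerator   = 0.3832 − (0.0188)·3.494433 − (0.5354/3.4652)·3.348292 = -0.199832
denominator = 1 − 3.494433 = -2.494433
p = -0.199832 / -2.494433 = 0.0801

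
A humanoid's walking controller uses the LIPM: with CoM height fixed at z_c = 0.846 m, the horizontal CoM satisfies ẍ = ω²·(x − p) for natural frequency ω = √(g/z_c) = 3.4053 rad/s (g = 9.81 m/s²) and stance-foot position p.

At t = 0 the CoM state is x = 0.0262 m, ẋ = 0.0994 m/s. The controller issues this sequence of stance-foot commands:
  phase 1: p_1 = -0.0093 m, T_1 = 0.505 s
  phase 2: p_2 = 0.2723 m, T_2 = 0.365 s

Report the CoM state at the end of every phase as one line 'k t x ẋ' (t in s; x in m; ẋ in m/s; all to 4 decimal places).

1 0.5050 0.1718 0.6130
2 0.8700 0.3697 0.6072

phase 1: p=-0.0093, T=0.505, ωT=1.719677, cosh=2.880923, sinh=2.701799; start (x,ẋ)=(0.026200, 0.099400) → end (x,ẋ)=(0.171838, 0.612979)
phase 2: p=0.2723, T=0.365, ωT=1.242935, cosh=1.877153, sinh=1.588616; start (x,ẋ)=(0.171838, 0.612979) → end (x,ẋ)=(0.369680, 0.607183)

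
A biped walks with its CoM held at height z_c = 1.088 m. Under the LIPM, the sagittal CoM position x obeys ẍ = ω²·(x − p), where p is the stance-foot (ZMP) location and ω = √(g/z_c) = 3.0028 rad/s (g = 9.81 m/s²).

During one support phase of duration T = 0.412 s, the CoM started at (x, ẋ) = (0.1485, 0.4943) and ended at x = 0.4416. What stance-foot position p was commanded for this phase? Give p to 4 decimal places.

p = 0.1100

ωT = 3.0028·0.412 = 1.237154; cosh(ωT) = 1.868000, sinh(ωT) = 1.577791
x(T) = p + (x₀−p)·cosh(ωT) + (ẋ₀/ω)·sinh(ωT) ⇒ p·(1 − cosh) = x(T) − x₀·cosh − (ẋ₀/ω)·sinh
numerator   = 0.4416 − (0.1485)·1.868000 − (0.4943/3.0028)·1.577791 = -0.095523
denominator = 1 − 1.868000 = -0.868000
p = -0.095523 / -0.868000 = 0.1100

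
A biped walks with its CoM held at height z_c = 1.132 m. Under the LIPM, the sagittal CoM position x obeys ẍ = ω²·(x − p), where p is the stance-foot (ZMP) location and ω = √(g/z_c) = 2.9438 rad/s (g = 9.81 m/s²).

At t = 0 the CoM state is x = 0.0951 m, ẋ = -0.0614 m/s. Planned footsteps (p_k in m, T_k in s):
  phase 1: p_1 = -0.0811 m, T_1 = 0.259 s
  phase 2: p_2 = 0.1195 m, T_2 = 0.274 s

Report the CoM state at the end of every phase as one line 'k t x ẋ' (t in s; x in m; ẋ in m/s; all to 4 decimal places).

1 0.2590 0.1314 0.3548
2 0.5330 0.2435 0.5079

phase 1: p=-0.0811, T=0.259, ωT=0.762444, cosh=1.305017, sinh=0.838492; start (x,ẋ)=(0.095100, -0.061400) → end (x,ẋ)=(0.131355, 0.354796)
phase 2: p=0.1195, T=0.274, ωT=0.806601, cosh=1.343327, sinh=0.896954; start (x,ẋ)=(0.131355, 0.354796) → end (x,ẋ)=(0.243529, 0.507910)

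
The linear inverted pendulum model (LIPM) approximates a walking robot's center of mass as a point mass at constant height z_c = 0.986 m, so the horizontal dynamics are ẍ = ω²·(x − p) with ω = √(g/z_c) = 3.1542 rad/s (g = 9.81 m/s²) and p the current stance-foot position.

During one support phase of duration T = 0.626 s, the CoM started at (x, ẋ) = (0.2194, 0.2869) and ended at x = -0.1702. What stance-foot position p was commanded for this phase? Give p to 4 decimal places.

ωT = 3.1542·0.626 = 1.974529; cosh(ωT) = 3.671027, sinh(ωT) = 3.532200
x(T) = p + (x₀−p)·cosh(ωT) + (ẋ₀/ω)·sinh(ωT) ⇒ p·(1 − cosh) = x(T) − x₀·cosh − (ẋ₀/ω)·sinh
numerator   = -0.1702 − (0.2194)·3.671027 − (0.2869/3.1542)·3.532200 = -1.296906
denominator = 1 − 3.671027 = -2.671027
p = -1.296906 / -2.671027 = 0.4855

p = 0.4855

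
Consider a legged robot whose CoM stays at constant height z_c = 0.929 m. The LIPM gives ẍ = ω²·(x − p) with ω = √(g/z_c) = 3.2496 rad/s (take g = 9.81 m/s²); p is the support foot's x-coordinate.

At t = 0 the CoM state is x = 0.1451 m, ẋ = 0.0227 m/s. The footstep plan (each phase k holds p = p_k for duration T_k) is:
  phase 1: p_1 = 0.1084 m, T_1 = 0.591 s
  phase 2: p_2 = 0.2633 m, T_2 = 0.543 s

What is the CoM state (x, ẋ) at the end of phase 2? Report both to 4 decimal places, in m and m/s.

x = 0.6686, ẋ = 1.4007

phase 1: p=0.1084, T=0.591, ωT=1.920514, cosh=3.485497, sinh=3.338965; start (x,ẋ)=(0.145100, 0.022700) → end (x,ẋ)=(0.259642, 0.477327)
phase 2: p=0.2633, T=0.543, ωT=1.764533, cosh=3.005055, sinh=2.833789; start (x,ẋ)=(0.259642, 0.477327) → end (x,ẋ)=(0.668557, 1.400708)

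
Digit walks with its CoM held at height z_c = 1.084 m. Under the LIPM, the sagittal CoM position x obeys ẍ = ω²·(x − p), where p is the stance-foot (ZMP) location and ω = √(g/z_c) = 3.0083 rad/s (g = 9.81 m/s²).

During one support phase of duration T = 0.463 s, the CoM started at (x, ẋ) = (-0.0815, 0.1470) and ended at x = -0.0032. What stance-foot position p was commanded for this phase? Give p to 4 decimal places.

ωT = 3.0083·0.463 = 1.392843; cosh(ωT) = 2.137324, sinh(ωT) = 1.888956
x(T) = p + (x₀−p)·cosh(ωT) + (ẋ₀/ω)·sinh(ωT) ⇒ p·(1 − cosh) = x(T) − x₀·cosh − (ẋ₀/ω)·sinh
numerator   = -0.0032 − (-0.0815)·2.137324 − (0.1470/3.0083)·1.888956 = 0.078688
denominator = 1 − 2.137324 = -1.137324
p = 0.078688 / -1.137324 = -0.0692

p = -0.0692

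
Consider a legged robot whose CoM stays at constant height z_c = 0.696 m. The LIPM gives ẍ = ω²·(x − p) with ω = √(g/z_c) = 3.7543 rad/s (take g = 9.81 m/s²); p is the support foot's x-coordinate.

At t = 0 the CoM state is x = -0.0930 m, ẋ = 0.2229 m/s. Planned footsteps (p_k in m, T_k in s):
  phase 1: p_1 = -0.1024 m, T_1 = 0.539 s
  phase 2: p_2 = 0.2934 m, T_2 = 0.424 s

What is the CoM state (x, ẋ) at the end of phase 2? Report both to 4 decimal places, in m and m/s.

x = 0.5582, ẋ = 1.3017

phase 1: p=-0.1024, T=0.539, ωT=2.023568, cosh=3.848725, sinh=3.716542; start (x,ẋ)=(-0.093000, 0.222900) → end (x,ẋ)=(0.154436, 0.989039)
phase 2: p=0.2934, T=0.424, ωT=1.591823, cosh=2.558126, sinh=2.354572; start (x,ẋ)=(0.154436, 0.989039) → end (x,ẋ)=(0.558206, 1.301679)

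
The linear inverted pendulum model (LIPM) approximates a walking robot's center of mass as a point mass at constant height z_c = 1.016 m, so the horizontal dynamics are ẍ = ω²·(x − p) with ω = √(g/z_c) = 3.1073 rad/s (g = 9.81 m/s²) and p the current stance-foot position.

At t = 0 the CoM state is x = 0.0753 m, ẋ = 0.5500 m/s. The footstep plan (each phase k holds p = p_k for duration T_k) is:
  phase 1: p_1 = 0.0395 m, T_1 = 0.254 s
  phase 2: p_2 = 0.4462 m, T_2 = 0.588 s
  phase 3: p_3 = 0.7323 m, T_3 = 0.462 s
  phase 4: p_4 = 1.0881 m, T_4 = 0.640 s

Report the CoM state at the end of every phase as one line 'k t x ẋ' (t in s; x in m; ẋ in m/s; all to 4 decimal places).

phase 1: p=0.0395, T=0.254, ωT=0.789254, cosh=1.327969, sinh=0.873785; start (x,ẋ)=(0.075300, 0.550000) → end (x,ẋ)=(0.241703, 0.827584)
phase 2: p=0.4462, T=0.588, ωT=1.827092, cosh=3.188334, sinh=3.027453; start (x,ẋ)=(0.241703, 0.827584) → end (x,ẋ)=(0.600515, 0.714872)
phase 3: p=0.7323, T=0.462, ωT=1.435573, cosh=2.220015, sinh=1.982036; start (x,ẋ)=(0.600515, 0.714872) → end (x,ẋ)=(0.895726, 0.775390)
phase 4: p=1.0881, T=0.640, ωT=1.988672, cosh=3.721351, sinh=3.584474; start (x,ẋ)=(0.895726, 0.775390) → end (x,ẋ)=(1.266671, 0.742828)

1 0.2540 0.2417 0.8276
2 0.8420 0.6005 0.7149
3 1.3040 0.8957 0.7754
4 1.9440 1.2667 0.7428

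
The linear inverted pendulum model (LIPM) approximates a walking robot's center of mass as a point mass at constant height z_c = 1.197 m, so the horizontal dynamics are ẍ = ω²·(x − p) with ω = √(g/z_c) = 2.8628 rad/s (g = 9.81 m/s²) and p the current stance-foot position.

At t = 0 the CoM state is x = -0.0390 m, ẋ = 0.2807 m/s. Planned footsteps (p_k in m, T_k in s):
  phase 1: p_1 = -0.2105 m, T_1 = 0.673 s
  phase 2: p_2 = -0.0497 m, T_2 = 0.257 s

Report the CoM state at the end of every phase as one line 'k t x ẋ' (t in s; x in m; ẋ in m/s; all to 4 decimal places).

1 0.6730 0.7203 2.6341
2 0.9300 1.6780 5.1519

phase 1: p=-0.2105, T=0.673, ωT=1.926664, cosh=3.506101, sinh=3.360467; start (x,ẋ)=(-0.039000, 0.280700) → end (x,ẋ)=(0.720293, 2.634052)
phase 2: p=-0.0497, T=0.257, ωT=0.735740, cosh=1.283088, sinh=0.803937; start (x,ẋ)=(0.720293, 2.634052) → end (x,ẋ)=(1.677968, 5.151867)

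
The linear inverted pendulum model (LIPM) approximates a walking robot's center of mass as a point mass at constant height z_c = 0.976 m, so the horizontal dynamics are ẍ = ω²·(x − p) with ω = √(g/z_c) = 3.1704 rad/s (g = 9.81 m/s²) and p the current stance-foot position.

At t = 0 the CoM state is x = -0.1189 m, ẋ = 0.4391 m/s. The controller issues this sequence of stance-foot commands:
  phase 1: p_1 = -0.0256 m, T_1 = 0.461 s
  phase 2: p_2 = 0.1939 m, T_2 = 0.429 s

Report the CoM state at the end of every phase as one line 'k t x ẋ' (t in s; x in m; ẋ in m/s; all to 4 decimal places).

phase 1: p=-0.0256, T=0.461, ωT=1.461554, cosh=2.272267, sinh=2.040391; start (x,ẋ)=(-0.118900, 0.439100) → end (x,ẋ)=(0.044991, 0.394208)
phase 2: p=0.1939, T=0.429, ωT=1.360102, cosh=2.076612, sinh=1.819977; start (x,ẋ)=(0.044991, 0.394208) → end (x,ẋ)=(0.110971, -0.040594)

1 0.4610 0.0450 0.3942
2 0.8900 0.1110 -0.0406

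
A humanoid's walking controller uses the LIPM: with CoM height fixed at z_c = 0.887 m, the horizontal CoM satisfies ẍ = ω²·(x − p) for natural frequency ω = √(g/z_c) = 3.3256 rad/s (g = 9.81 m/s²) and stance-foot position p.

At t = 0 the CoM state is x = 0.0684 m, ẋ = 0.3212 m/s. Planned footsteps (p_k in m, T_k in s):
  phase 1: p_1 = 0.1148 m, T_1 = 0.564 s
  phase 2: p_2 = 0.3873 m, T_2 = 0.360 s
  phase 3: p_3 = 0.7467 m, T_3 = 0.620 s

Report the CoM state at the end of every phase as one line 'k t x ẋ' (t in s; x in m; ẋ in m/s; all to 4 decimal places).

phase 1: p=0.1148, T=0.564, ωT=1.875638, cosh=3.339120, sinh=3.185863; start (x,ẋ)=(0.068400, 0.321200) → end (x,ẋ)=(0.267568, 0.580922)
phase 2: p=0.3873, T=0.360, ωT=1.197216, cosh=1.806460, sinh=1.504426; start (x,ẋ)=(0.267568, 0.580922) → end (x,ẋ)=(0.433806, 0.450381)
phase 3: p=0.7467, T=0.620, ωT=2.061872, cosh=3.993943, sinh=3.866728; start (x,ẋ)=(0.433806, 0.450381) → end (x,ẋ)=(0.020682, -2.224773)

1 0.5640 0.2676 0.5809
2 0.9240 0.4338 0.4504
3 1.5440 0.0207 -2.2248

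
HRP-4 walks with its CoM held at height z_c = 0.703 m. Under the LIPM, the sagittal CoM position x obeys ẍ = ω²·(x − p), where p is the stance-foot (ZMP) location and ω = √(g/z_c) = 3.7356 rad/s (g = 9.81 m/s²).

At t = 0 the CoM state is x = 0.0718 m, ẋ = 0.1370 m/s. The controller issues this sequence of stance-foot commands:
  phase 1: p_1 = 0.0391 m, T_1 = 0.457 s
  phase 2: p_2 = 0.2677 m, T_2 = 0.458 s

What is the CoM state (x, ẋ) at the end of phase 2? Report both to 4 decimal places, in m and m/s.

x = 0.6728, ẋ = 1.6680

phase 1: p=0.0391, T=0.457, ωT=1.707169, cosh=2.847355, sinh=2.665977; start (x,ẋ)=(0.071800, 0.137000) → end (x,ẋ)=(0.229981, 0.715748)
phase 2: p=0.2677, T=0.458, ωT=1.710905, cosh=2.857334, sinh=2.676632; start (x,ẋ)=(0.229981, 0.715748) → end (x,ẋ)=(0.672772, 1.667985)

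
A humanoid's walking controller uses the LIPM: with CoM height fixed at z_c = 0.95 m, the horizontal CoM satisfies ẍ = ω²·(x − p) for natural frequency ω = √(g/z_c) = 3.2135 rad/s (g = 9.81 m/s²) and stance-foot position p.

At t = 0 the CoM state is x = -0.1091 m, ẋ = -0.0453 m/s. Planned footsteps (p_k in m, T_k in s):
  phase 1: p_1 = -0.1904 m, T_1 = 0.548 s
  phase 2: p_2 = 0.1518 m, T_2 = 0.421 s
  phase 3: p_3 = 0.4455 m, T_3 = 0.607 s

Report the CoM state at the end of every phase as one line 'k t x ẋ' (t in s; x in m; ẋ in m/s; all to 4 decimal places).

1 0.5480 0.0133 0.6019
2 0.9690 0.2041 0.4387
3 1.5760 0.0498 -1.0990

phase 1: p=-0.1904, T=0.548, ωT=1.760998, cosh=2.995057, sinh=2.823184; start (x,ẋ)=(-0.109100, -0.045300) → end (x,ẋ)=(0.013300, 0.601902)
phase 2: p=0.1518, T=0.421, ωT=1.352883, cosh=2.063529, sinh=1.805035; start (x,ẋ)=(0.013300, 0.601902) → end (x,ẋ)=(0.204093, 0.438678)
phase 3: p=0.4455, T=0.607, ωT=1.950594, cosh=3.587528, sinh=3.445339; start (x,ẋ)=(0.204093, 0.438678) → end (x,ẋ)=(0.049770, -1.098996)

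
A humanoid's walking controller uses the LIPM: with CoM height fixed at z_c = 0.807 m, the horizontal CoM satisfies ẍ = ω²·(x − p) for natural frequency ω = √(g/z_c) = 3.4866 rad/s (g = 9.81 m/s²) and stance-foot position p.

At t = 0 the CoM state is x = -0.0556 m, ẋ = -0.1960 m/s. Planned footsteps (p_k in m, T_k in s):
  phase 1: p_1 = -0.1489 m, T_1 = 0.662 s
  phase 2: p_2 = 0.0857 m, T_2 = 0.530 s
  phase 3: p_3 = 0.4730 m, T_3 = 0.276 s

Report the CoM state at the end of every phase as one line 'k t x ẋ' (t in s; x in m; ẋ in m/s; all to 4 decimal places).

phase 1: p=-0.1489, T=0.662, ωT=2.308129, cosh=5.077521, sinh=4.978074; start (x,ẋ)=(-0.055600, -0.196000) → end (x,ẋ)=(0.044989, 0.624172)
phase 2: p=0.0857, T=0.530, ωT=1.847898, cosh=3.252017, sinh=3.094449; start (x,ẋ)=(0.044989, 0.624172) → end (x,ẋ)=(0.507277, 1.590585)
phase 3: p=0.4730, T=0.276, ωT=0.962302, cosh=1.499864, sinh=1.117851; start (x,ẋ)=(0.507277, 1.590585) → end (x,ẋ)=(1.034374, 2.519255)

1 0.6620 0.0450 0.6242
2 1.1920 0.5073 1.5906
3 1.4680 1.0344 2.5193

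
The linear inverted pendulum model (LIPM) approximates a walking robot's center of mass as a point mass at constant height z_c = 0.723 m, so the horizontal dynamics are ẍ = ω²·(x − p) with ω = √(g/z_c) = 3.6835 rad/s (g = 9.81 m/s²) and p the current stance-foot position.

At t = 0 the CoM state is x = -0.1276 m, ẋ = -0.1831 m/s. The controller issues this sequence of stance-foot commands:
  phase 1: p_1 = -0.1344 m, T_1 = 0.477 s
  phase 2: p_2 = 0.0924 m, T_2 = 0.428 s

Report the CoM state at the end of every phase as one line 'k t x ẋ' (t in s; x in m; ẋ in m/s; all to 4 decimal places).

1 0.4770 -0.2539 -0.4759
2 0.9050 -1.0802 -4.1541

phase 1: p=-0.1344, T=0.477, ωT=1.757030, cosh=2.983877, sinh=2.811320; start (x,ẋ)=(-0.127600, -0.183100) → end (x,ẋ)=(-0.253855, -0.475930)
phase 2: p=0.0924, T=0.428, ωT=1.576538, cosh=2.522433, sinh=2.315744; start (x,ẋ)=(-0.253855, -0.475930) → end (x,ẋ)=(-1.080214, -4.154074)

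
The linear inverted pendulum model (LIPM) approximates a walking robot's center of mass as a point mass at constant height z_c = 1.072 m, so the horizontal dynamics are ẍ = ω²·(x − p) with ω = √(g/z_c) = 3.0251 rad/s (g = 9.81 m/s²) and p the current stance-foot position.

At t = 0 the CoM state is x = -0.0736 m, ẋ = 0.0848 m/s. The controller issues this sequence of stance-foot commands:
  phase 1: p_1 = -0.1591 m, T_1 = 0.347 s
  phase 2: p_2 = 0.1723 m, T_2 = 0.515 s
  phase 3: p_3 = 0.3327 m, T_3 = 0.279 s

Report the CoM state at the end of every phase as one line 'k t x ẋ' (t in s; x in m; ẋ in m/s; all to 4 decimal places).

phase 1: p=-0.1591, T=0.347, ωT=1.049710, cosh=1.603431, sinh=1.253391; start (x,ẋ)=(-0.073600, 0.084800) → end (x,ẋ)=(0.013129, 0.460156)
phase 2: p=0.1723, T=0.515, ωT=1.557927, cosh=2.479768, sinh=2.269196; start (x,ẋ)=(0.013129, 0.460156) → end (x,ẋ)=(0.122765, 0.048440)
phase 3: p=0.3327, T=0.279, ωT=0.844003, cosh=1.377822, sinh=0.947836; start (x,ẋ)=(0.122765, 0.048440) → end (x,ẋ)=(0.058624, -0.535206)

1 0.3470 0.0131 0.4602
2 0.8620 0.1228 0.0484
3 1.1410 0.0586 -0.5352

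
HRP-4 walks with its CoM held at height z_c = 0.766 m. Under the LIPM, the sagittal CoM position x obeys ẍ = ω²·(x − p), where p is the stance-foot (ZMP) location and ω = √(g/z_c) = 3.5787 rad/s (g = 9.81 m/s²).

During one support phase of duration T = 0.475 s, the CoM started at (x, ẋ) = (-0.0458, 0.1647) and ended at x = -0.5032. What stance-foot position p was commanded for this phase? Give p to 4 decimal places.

ωT = 3.5787·0.475 = 1.699882; cosh(ωT) = 2.828005, sinh(ωT) = 2.645300
x(T) = p + (x₀−p)·cosh(ωT) + (ẋ₀/ω)·sinh(ωT) ⇒ p·(1 − cosh) = x(T) − x₀·cosh − (ẋ₀/ω)·sinh
numerator   = -0.5032 − (-0.0458)·2.828005 − (0.1647/3.5787)·2.645300 = -0.495420
denominator = 1 − 2.828005 = -1.828005
p = -0.495420 / -1.828005 = 0.2710

p = 0.2710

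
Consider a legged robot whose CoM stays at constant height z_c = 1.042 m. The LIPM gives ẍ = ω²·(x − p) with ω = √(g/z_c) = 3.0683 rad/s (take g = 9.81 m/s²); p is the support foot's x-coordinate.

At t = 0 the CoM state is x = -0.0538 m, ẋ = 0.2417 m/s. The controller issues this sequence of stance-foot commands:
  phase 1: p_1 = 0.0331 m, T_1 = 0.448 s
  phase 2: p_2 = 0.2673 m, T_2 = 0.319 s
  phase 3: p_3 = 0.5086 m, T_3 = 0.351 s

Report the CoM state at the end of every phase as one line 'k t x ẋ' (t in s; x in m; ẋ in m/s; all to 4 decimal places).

phase 1: p=0.0331, T=0.448, ωT=1.374598, cosh=2.103215, sinh=1.850274; start (x,ẋ)=(-0.053800, 0.241700) → end (x,ẋ)=(-0.003917, 0.014999)
phase 2: p=0.2673, T=0.319, ωT=0.978788, cosh=1.518497, sinh=1.142731; start (x,ẋ)=(-0.003917, 0.014999) → end (x,ẋ)=(-0.138957, -0.928178)
phase 3: p=0.5086, T=0.351, ωT=1.076973, cosh=1.638203, sinh=1.297578; start (x,ẋ)=(-0.138957, -0.928178) → end (x,ẋ)=(-0.944753, -4.098698)

1 0.4480 -0.0039 0.0150
2 0.7670 -0.1390 -0.9282
3 1.1180 -0.9448 -4.0987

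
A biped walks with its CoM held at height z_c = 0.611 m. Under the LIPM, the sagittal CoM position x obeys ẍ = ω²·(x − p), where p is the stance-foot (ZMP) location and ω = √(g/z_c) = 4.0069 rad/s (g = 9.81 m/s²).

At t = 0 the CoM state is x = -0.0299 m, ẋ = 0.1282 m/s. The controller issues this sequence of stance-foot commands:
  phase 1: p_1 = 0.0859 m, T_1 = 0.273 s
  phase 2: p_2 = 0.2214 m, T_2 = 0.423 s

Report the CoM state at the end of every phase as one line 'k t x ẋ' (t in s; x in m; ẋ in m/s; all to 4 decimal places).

1 0.2730 -0.0640 -0.4022
2 0.6960 -0.8460 -4.1407

phase 1: p=0.0859, T=0.273, ωT=1.093884, cosh=1.660380, sinh=1.325467; start (x,ẋ)=(-0.029900, 0.128200) → end (x,ẋ)=(-0.063964, -0.402155)
phase 2: p=0.2214, T=0.423, ωT=1.694919, cosh=2.814909, sinh=2.631295; start (x,ẋ)=(-0.063964, -0.402155) → end (x,ẋ)=(-0.845965, -4.140717)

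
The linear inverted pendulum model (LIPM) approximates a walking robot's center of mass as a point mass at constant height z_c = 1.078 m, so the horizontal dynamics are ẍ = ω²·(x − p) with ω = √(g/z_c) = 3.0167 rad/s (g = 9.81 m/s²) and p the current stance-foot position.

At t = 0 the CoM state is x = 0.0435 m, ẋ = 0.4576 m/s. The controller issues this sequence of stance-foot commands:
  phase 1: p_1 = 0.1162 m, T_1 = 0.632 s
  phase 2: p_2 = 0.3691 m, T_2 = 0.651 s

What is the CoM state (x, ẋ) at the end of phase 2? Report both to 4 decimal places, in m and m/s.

phase 1: p=0.1162, T=0.632, ωT=1.906554, cosh=3.439226, sinh=3.290634; start (x,ẋ)=(0.043500, 0.457600) → end (x,ẋ)=(0.365321, 0.852107)
phase 2: p=0.3691, T=0.651, ωT=1.963872, cosh=3.633590, sinh=3.493276; start (x,ẋ)=(0.365321, 0.852107) → end (x,ẋ)=(1.342092, 3.056386)

x = 1.3421, ẋ = 3.0564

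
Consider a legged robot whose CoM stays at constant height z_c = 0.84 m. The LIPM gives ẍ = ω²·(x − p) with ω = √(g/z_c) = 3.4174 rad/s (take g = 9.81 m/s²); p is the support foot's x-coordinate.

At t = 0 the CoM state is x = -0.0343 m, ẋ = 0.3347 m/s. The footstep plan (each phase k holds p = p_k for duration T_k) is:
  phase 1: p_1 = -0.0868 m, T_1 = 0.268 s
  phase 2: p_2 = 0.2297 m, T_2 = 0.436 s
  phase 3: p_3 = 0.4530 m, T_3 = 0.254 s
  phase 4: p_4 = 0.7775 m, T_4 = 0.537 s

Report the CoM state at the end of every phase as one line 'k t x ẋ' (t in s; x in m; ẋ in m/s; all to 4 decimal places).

1 0.2680 0.0921 0.6734
2 0.7040 0.3239 0.5795
3 0.9580 0.4385 0.3789
4 1.4950 0.0267 -2.3204

phase 1: p=-0.0868, T=0.268, ωT=0.915863, cosh=1.449551, sinh=1.049380; start (x,ẋ)=(-0.034300, 0.334700) → end (x,ẋ)=(0.092078, 0.673438)
phase 2: p=0.2297, T=0.436, ωT=1.489986, cosh=2.331205, sinh=2.105830; start (x,ẋ)=(0.092078, 0.673438) → end (x,ẋ)=(0.323852, 0.579528)
phase 3: p=0.4530, T=0.254, ωT=0.868020, cosh=1.400985, sinh=0.981203; start (x,ẋ)=(0.323852, 0.579528) → end (x,ẋ)=(0.438459, 0.378856)
phase 4: p=0.7775, T=0.537, ωT=1.835144, cosh=3.212813, sinh=3.053222; start (x,ẋ)=(0.438459, 0.378856) → end (x,ẋ)=(0.026709, -2.320385)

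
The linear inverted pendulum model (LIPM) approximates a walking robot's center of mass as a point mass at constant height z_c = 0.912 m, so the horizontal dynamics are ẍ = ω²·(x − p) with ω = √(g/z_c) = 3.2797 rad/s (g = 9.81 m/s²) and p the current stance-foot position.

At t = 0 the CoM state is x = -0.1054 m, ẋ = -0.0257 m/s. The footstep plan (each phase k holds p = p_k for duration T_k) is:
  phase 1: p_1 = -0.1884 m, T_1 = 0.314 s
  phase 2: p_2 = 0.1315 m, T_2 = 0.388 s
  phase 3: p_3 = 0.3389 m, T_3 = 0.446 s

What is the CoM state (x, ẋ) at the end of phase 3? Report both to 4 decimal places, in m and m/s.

phase 1: p=-0.1884, T=0.314, ωT=1.029826, cosh=1.578824, sinh=1.221754; start (x,ẋ)=(-0.105400, -0.025700) → end (x,ẋ)=(-0.066931, 0.292004)
phase 2: p=0.1315, T=0.388, ωT=1.272524, cosh=1.924987, sinh=1.644863; start (x,ẋ)=(-0.066931, 0.292004) → end (x,ẋ)=(-0.104029, -0.508365)
phase 3: p=0.3389, T=0.446, ωT=1.462746, cosh=2.274700, sinh=2.043101; start (x,ẋ)=(-0.104029, -0.508365) → end (x,ẋ)=(-0.985320, -4.124341)

x = -0.9853, ẋ = -4.1243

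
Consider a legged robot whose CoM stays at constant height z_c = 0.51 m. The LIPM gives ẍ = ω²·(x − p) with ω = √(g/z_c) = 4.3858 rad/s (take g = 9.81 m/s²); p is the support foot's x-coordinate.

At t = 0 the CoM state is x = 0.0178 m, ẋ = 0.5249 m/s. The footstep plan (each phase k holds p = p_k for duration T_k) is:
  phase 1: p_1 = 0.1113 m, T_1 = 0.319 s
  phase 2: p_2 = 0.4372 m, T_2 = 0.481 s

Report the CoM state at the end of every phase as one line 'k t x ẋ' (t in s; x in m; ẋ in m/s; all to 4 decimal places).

phase 1: p=0.1113, T=0.319, ωT=1.399070, cosh=2.149129, sinh=1.902302; start (x,ẋ)=(0.017800, 0.524900) → end (x,ẋ)=(0.138027, 0.347996)
phase 2: p=0.4372, T=0.481, ωT=2.109570, cosh=4.182992, sinh=4.061702; start (x,ẋ)=(0.138027, 0.347996) → end (x,ẋ)=(-0.491957, -3.873742)

1 0.3190 0.1380 0.3480
2 0.8000 -0.4920 -3.8737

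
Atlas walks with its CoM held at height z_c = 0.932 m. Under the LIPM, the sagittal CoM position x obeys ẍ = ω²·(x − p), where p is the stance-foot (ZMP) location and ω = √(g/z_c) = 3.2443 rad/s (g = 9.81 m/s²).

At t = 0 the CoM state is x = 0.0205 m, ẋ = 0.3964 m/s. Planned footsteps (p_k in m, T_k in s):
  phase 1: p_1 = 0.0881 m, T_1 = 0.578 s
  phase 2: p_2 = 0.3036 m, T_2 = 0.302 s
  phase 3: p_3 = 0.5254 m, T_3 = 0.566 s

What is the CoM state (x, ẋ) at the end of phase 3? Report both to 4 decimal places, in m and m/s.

x = 0.9787, ẋ = 1.6327

phase 1: p=0.0881, T=0.578, ωT=1.875205, cosh=3.337741, sinh=3.184418; start (x,ẋ)=(0.020500, 0.396400) → end (x,ẋ)=(0.251552, 0.624691)
phase 2: p=0.3036, T=0.302, ωT=0.979779, cosh=1.519630, sinh=1.144236; start (x,ẋ)=(0.251552, 0.624691) → end (x,ẋ)=(0.444829, 0.756085)
phase 3: p=0.5254, T=0.566, ωT=1.836274, cosh=3.216265, sinh=3.056855; start (x,ẋ)=(0.444829, 0.756085) → end (x,ẋ)=(0.978664, 1.632722)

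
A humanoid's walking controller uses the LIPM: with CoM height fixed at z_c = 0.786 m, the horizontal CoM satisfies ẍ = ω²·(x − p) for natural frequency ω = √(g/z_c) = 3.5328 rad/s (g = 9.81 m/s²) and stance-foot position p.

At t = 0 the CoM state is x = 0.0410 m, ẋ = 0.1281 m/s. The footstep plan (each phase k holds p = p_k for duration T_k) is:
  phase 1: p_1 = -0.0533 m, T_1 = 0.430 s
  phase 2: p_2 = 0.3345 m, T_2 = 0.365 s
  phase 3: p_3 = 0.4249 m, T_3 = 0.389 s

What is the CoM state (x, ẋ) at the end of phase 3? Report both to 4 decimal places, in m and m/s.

x = 1.7185, ẋ = 4.7434

phase 1: p=-0.0533, T=0.430, ωT=1.519104, cosh=2.393519, sinh=2.174611; start (x,ẋ)=(0.041000, 0.128100) → end (x,ẋ)=(0.251261, 1.031066)
phase 2: p=0.3345, T=0.365, ωT=1.289472, cosh=1.953143, sinh=1.677726; start (x,ẋ)=(0.251261, 1.031066) → end (x,ẋ)=(0.661575, 1.520454)
phase 3: p=0.4249, T=0.389, ωT=1.374259, cosh=2.102587, sinh=1.849560; start (x,ẋ)=(0.661575, 1.520454) → end (x,ẋ)=(1.718548, 4.743353)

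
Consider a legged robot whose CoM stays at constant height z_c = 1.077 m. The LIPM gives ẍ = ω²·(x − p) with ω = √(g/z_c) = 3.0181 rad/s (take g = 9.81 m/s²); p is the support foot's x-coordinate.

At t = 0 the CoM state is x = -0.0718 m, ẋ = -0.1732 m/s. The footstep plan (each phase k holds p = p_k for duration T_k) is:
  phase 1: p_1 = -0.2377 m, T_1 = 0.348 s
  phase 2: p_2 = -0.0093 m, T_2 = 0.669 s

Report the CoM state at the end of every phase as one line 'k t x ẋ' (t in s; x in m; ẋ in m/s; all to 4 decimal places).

1 0.3480 -0.0436 0.3502
2 1.0170 0.2887 0.9596

phase 1: p=-0.2377, T=0.348, ωT=1.050299, cosh=1.604169, sinh=1.254336; start (x,ẋ)=(-0.071800, -0.173200) → end (x,ẋ)=(-0.043551, 0.350207)
phase 2: p=-0.0093, T=0.669, ωT=2.019109, cosh=3.832192, sinh=3.699418; start (x,ẋ)=(-0.043551, 0.350207) → end (x,ẋ)=(0.288708, 0.959642)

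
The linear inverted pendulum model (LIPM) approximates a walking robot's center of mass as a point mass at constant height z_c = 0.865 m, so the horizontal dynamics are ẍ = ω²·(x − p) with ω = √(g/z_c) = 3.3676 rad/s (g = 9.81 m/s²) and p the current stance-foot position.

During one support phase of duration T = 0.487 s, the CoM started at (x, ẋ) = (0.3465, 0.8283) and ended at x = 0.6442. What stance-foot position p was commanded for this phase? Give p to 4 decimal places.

ωT = 3.3676·0.487 = 1.640021; cosh(ωT) = 2.674627, sinh(ωT) = 2.480651
x(T) = p + (x₀−p)·cosh(ωT) + (ẋ₀/ω)·sinh(ωT) ⇒ p·(1 − cosh) = x(T) − x₀·cosh − (ẋ₀/ω)·sinh
numerator   = 0.6442 − (0.3465)·2.674627 − (0.8283/3.3676)·2.480651 = -0.892703
denominator = 1 − 2.674627 = -1.674627
p = -0.892703 / -1.674627 = 0.5331

p = 0.5331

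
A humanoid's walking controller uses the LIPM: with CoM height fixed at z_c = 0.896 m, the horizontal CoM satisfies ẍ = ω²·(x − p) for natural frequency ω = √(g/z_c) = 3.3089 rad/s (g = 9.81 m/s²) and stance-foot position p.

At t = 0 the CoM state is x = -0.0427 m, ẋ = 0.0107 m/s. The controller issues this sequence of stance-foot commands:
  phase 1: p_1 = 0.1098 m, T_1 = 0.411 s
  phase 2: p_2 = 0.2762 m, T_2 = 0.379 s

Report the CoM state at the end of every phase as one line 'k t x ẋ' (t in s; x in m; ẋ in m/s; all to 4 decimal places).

1 0.4110 -0.2010 -0.8960
2 0.7900 -1.0639 -4.2393

phase 1: p=0.1098, T=0.411, ωT=1.359958, cosh=2.076350, sinh=1.819679; start (x,ẋ)=(-0.042700, 0.010700) → end (x,ẋ)=(-0.200959, -0.896006)
phase 2: p=0.2762, T=0.379, ωT=1.254073, cosh=1.894964, sinh=1.609624; start (x,ẋ)=(-0.200959, -0.896006) → end (x,ẋ)=(-1.063864, -4.239290)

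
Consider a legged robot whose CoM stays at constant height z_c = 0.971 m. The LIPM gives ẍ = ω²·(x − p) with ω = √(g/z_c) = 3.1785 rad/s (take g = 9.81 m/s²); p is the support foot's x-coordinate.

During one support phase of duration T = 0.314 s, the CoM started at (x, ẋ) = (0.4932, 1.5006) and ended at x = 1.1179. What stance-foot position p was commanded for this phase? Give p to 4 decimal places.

ωT = 3.1785·0.314 = 0.998049; cosh(ωT) = 1.540791, sinh(ωT) = 1.172193
x(T) = p + (x₀−p)·cosh(ωT) + (ẋ₀/ω)·sinh(ωT) ⇒ p·(1 − cosh) = x(T) − x₀·cosh − (ẋ₀/ω)·sinh
numerator   = 1.1179 − (0.4932)·1.540791 − (1.5006/3.1785)·1.172193 = -0.195421
denominator = 1 − 1.540791 = -0.540791
p = -0.195421 / -0.540791 = 0.3614

p = 0.3614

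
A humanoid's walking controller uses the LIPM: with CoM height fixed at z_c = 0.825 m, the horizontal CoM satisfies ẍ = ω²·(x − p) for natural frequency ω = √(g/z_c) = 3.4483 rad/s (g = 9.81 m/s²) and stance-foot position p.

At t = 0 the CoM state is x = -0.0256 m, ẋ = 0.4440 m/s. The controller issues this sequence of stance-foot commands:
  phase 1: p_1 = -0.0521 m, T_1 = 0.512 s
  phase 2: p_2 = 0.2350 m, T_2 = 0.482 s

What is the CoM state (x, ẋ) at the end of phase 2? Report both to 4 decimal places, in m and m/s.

phase 1: p=-0.0521, T=0.512, ωT=1.765530, cosh=3.007882, sinh=2.836785; start (x,ẋ)=(-0.025600, 0.444000) → end (x,ẋ)=(0.392871, 1.594725)
phase 2: p=0.2350, T=0.482, ωT=1.662081, cosh=2.730004, sinh=2.540260; start (x,ẋ)=(0.392871, 1.594725) → end (x,ẋ)=(1.840774, 5.736487)

x = 1.8408, ẋ = 5.7365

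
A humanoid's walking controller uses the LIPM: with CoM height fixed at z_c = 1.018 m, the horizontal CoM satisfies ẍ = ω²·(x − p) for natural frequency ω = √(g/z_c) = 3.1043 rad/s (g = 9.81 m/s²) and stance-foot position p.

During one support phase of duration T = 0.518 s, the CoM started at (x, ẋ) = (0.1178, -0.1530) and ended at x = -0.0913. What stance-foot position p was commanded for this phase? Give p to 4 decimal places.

ωT = 3.1043·0.518 = 1.608027; cosh(ωT) = 2.596617, sinh(ωT) = 2.396335
x(T) = p + (x₀−p)·cosh(ωT) + (ẋ₀/ω)·sinh(ωT) ⇒ p·(1 − cosh) = x(T) − x₀·cosh − (ẋ₀/ω)·sinh
numerator   = -0.0913 − (0.1178)·2.596617 − (-0.1530/3.1043)·2.396335 = -0.279075
denominator = 1 − 2.596617 = -1.596617
p = -0.279075 / -1.596617 = 0.1748

p = 0.1748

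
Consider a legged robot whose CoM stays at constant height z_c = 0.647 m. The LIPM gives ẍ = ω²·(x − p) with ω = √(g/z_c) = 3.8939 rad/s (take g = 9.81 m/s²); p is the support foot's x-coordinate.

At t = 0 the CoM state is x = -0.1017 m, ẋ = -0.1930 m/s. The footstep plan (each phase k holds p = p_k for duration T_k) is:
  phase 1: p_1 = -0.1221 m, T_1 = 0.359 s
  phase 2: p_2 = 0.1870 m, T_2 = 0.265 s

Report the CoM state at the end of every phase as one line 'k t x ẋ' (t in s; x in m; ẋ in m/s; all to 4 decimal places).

phase 1: p=-0.1221, T=0.359, ωT=1.397910, cosh=2.146923, sinh=1.899810; start (x,ẋ)=(-0.101700, -0.193000) → end (x,ẋ)=(-0.172466, -0.263444)
phase 2: p=0.1870, T=0.265, ωT=1.031883, cosh=1.581341, sinh=1.225006; start (x,ẋ)=(-0.172466, -0.263444) → end (x,ẋ)=(-0.464317, -2.131266)

1 0.3590 -0.1725 -0.2634
2 0.6240 -0.4643 -2.1313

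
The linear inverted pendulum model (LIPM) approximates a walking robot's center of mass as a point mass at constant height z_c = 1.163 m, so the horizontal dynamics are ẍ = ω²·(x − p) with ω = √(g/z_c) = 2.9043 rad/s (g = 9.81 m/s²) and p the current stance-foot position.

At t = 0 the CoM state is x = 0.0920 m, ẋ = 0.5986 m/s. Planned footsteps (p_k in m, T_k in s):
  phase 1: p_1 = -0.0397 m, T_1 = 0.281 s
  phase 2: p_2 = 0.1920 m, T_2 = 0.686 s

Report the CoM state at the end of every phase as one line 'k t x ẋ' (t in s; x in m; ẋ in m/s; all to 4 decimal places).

phase 1: p=-0.0397, T=0.281, ωT=0.816108, cosh=1.351915, sinh=0.909766; start (x,ẋ)=(0.092000, 0.598600) → end (x,ẋ)=(0.325857, 1.157238)
phase 2: p=0.1920, T=0.686, ωT=1.992350, cosh=3.734559, sinh=3.598185; start (x,ẋ)=(0.325857, 1.157238) → end (x,ẋ)=(2.125620, 5.720613)

1 0.2810 0.3259 1.1572
2 0.9670 2.1256 5.7206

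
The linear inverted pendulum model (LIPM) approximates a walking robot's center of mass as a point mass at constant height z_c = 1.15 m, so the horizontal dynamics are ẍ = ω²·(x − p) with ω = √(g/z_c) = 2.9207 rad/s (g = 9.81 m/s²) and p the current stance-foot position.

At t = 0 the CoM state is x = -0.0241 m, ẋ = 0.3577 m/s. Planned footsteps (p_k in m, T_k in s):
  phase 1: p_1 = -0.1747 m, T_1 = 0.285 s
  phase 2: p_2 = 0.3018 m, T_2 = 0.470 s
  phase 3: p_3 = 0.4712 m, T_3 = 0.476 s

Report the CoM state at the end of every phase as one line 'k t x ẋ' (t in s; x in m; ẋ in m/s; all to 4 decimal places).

phase 1: p=-0.1747, T=0.285, ωT=0.832399, cosh=1.366916, sinh=0.931912; start (x,ẋ)=(-0.024100, 0.357700) → end (x,ẋ)=(0.145289, 0.898854)
phase 2: p=0.3018, T=0.470, ωT=1.372729, cosh=2.099760, sinh=1.846345; start (x,ẋ)=(0.145289, 0.898854) → end (x,ẋ)=(0.541384, 1.043376)
phase 3: p=0.4712, T=0.476, ωT=1.390253, cosh=2.132439, sinh=1.883427; start (x,ẋ)=(0.541384, 1.043376) → end (x,ẋ)=(1.293689, 2.611012)

1 0.2850 0.1453 0.8989
2 0.7550 0.5414 1.0434
3 1.2310 1.2937 2.6110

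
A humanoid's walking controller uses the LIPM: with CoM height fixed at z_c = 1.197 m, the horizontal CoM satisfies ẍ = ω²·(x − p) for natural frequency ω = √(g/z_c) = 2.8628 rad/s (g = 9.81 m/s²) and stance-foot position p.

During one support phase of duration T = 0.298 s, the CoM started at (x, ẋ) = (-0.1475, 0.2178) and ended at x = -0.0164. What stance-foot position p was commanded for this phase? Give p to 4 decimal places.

ωT = 2.8628·0.298 = 0.853114; cosh(ωT) = 1.386515, sinh(ωT) = 0.960429
x(T) = p + (x₀−p)·cosh(ωT) + (ẋ₀/ω)·sinh(ωT) ⇒ p·(1 − cosh) = x(T) − x₀·cosh − (ẋ₀/ω)·sinh
numerator   = -0.0164 − (-0.1475)·1.386515 − (0.2178/2.8628)·0.960429 = 0.115042
denominator = 1 − 1.386515 = -0.386515
p = 0.115042 / -0.386515 = -0.2976

p = -0.2976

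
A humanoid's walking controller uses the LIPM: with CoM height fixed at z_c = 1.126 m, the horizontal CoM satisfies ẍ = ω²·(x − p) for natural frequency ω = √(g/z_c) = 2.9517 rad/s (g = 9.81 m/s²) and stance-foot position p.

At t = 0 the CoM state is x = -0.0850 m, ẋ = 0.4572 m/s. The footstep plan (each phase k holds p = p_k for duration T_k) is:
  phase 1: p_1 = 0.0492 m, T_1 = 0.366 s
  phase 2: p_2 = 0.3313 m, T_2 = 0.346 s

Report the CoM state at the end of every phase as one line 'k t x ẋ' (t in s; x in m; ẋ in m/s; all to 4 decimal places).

phase 1: p=0.0492, T=0.366, ωT=1.080322, cosh=1.642557, sinh=1.303071; start (x,ẋ)=(-0.085000, 0.457200) → end (x,ẋ)=(0.030606, 0.234807)
phase 2: p=0.3313, T=0.346, ωT=1.021288, cosh=1.568450, sinh=1.208319; start (x,ẋ)=(0.030606, 0.234807) → end (x,ẋ)=(-0.044201, -0.704169)

1 0.3660 0.0306 0.2348
2 0.7120 -0.0442 -0.7042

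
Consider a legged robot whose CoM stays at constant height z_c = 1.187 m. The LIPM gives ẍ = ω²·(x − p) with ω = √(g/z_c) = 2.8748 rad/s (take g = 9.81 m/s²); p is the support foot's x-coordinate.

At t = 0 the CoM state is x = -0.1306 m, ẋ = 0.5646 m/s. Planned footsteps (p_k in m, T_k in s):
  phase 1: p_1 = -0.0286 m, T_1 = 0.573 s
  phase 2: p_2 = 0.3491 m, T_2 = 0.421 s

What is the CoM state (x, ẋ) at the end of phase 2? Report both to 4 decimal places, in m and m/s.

x = 0.4729, ẋ = 0.7288

phase 1: p=-0.0286, T=0.573, ωT=1.647260, cosh=2.692656, sinh=2.500079; start (x,ẋ)=(-0.130600, 0.564600) → end (x,ẋ)=(0.187755, 0.787176)
phase 2: p=0.3491, T=0.421, ωT=1.210291, cosh=1.826285, sinh=1.528175; start (x,ẋ)=(0.187755, 0.787176) → end (x,ẋ)=(0.472883, 0.728789)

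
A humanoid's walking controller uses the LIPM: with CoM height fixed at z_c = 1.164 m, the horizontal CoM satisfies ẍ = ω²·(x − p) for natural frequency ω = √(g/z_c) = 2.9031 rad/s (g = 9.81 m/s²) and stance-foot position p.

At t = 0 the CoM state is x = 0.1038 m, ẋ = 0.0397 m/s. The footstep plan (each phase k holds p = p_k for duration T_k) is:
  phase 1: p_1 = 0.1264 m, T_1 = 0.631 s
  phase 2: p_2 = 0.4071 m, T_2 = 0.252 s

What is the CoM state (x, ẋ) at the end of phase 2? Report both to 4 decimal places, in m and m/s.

phase 1: p=0.1264, T=0.631, ωT=1.831856, cosh=3.202792, sinh=3.042676; start (x,ẋ)=(0.103800, 0.039700) → end (x,ẋ)=(0.095626, -0.072479)
phase 2: p=0.4071, T=0.252, ωT=0.731581, cosh=1.279756, sinh=0.798608; start (x,ẋ)=(0.095626, -0.072479) → end (x,ẋ)=(-0.011449, -0.814891)

x = -0.0114, ẋ = -0.8149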